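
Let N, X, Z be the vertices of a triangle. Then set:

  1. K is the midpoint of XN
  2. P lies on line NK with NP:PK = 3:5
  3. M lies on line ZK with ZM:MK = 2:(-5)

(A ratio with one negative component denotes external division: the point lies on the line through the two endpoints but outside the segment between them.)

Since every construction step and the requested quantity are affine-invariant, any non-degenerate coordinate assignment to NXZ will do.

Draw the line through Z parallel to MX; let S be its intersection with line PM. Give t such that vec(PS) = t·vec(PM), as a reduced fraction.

Set N = (0, 0), X = (1, 0), Z = (0, 1); any affine frame gives the same invariant.
1. K is the midpoint of XN ⇒ K = (1/2, 0)
2. P lies on line NK with NP:PK = 3:5 ⇒ P = (3/16, 0)
3. M lies on line ZK with ZM:MK = 2:(-5) ⇒ M = (-1/3, 5/3)
through Z parallel to MX: direction (4/3, -5/3); meets PM at S = (-8/39, 49/39)
S = P + t·(M−P) with t = 49/65

t = 49/65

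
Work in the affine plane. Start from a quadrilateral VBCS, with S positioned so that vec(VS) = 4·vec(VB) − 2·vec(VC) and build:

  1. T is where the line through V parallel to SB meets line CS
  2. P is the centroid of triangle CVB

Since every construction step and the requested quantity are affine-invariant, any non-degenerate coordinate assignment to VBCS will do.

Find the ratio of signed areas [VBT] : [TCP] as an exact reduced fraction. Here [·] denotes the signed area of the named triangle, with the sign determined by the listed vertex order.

Set V = (0, 0), B = (1, 0), C = (0, 1), S = (4, -2); any affine frame gives the same invariant.
1. T is where the line through V parallel to SB meets line CS ⇒ T = (12, -8)
2. P is the centroid of triangle CVB ⇒ P = (1/3, 1/3)
2·[VBT] = -8, 2·[TCP] = 5
[VBT]:[TCP] = -8:5 = -8/5

[VBT]:[TCP] = -8/5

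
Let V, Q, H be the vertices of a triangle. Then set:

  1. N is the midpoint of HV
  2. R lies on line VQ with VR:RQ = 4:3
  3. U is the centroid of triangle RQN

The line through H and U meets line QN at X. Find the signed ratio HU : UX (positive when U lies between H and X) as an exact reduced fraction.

Choose coordinates V = (0, 0), Q = (1, 0), H = (0, 1).
1. N is the midpoint of HV ⇒ N = (0, 1/2)
2. R lies on line VQ with VR:RQ = 4:3 ⇒ R = (4/7, 0)
3. U is the centroid of triangle RQN ⇒ U = (11/21, 1/6)
line HU meets QN at X = (11/24, 13/48)
U = H + t·(X−H) with t = 8/7, so HU:UX = 8/7:-1/7

HU:UX = -8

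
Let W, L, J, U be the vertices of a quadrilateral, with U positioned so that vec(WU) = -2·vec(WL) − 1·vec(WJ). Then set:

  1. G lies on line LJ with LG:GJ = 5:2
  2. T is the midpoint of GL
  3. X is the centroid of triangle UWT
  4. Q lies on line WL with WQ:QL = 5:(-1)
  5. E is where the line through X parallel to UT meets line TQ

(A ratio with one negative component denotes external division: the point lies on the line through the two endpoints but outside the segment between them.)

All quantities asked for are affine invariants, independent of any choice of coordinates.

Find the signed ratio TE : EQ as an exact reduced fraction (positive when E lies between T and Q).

TE:EQ = 4/293

Assign W = (0, 0), L = (1, 0), J = (0, 1), U = (-2, -1) — the answer is frame-independent, so this choice is without loss of generality.
1. G lies on line LJ with LG:GJ = 5:2 ⇒ G = (2/7, 5/7)
2. T is the midpoint of GL ⇒ T = (9/14, 5/14)
3. X is the centroid of triangle UWT ⇒ X = (-19/42, -3/14)
4. Q lies on line WL with WQ:QL = 5:(-1) ⇒ Q = (5/4, 0)
5. E is where the line through X parallel to UT meets line TQ ⇒ E = (2707/4158, 1465/4158)
E = T + t·(Q−T) with t = 4/297, so TE:EQ = t:(1−t) = 4/297:293/297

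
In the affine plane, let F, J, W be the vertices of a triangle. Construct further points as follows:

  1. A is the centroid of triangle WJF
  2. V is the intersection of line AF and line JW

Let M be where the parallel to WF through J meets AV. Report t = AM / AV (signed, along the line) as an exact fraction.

t = 4

Choose coordinates F = (0, 0), J = (1, 0), W = (0, 1).
1. A is the centroid of triangle WJF ⇒ A = (1/3, 1/3)
2. V is the intersection of line AF and line JW ⇒ V = (1/2, 1/2)
through J parallel to WF: direction (0, -1); meets AV at M = (1, 1)
M = A + t·(V−A) with t = 4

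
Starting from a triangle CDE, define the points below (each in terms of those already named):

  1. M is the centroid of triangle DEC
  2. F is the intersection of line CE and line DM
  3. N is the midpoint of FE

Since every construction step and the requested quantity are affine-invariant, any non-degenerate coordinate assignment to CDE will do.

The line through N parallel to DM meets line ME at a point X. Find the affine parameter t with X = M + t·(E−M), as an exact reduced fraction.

t = 1/2

Set C = (0, 0), D = (1, 0), E = (0, 1); any affine frame gives the same invariant.
1. M is the centroid of triangle DEC ⇒ M = (1/3, 1/3)
2. F is the intersection of line CE and line DM ⇒ F = (0, 1/2)
3. N is the midpoint of FE ⇒ N = (0, 3/4)
through N parallel to DM: direction (-2/3, 1/3); meets ME at X = (1/6, 2/3)
X = M + t·(E−M) with t = 1/2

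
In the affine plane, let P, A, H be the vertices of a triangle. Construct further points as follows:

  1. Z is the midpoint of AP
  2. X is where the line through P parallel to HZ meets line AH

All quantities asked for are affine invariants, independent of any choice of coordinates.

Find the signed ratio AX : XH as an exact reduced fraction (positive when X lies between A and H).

Set P = (0, 0), A = (1, 0), H = (0, 1); any affine frame gives the same invariant.
1. Z is the midpoint of AP ⇒ Z = (1/2, 0)
2. X is where the line through P parallel to HZ meets line AH ⇒ X = (-1, 2)
X = A + t·(H−A) with t = 2, so AX:XH = t:(1−t) = 2:-1

AX:XH = -2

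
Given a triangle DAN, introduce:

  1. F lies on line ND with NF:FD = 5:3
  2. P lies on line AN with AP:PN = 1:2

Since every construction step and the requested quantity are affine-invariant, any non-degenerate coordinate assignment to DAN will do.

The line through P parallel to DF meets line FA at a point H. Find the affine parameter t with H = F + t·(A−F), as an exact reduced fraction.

Choose coordinates D = (0, 0), A = (1, 0), N = (0, 1).
1. F lies on line ND with NF:FD = 5:3 ⇒ F = (0, 3/8)
2. P lies on line AN with AP:PN = 1:2 ⇒ P = (2/3, 1/3)
through P parallel to DF: direction (0, 3/8); meets FA at H = (2/3, 1/8)
H = F + t·(A−F) with t = 2/3

t = 2/3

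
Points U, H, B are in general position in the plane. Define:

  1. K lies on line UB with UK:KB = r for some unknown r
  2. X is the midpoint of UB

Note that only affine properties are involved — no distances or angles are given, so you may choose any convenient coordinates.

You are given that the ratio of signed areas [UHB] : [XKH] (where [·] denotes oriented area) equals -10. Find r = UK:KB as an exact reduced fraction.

r = 3/2

Work in coordinates with U = (0, 0), H = (1, 0), B = (0, 1).
1. With UK:KB = r, write λ = r/(r+1) so K = U + λ·(B−U); K is affine-linear in λ
2. X is the midpoint of UB ⇒ X = (0, 1/2)
Every point depending on K is an affine combination of K and λ-independent points, so each such coordinate is linear in λ; the λ² term in each signed area is a multiple of (B−U)×(B−U) = 0, so 2·[UHB] and 2·[XKH] are each linear in λ. Evaluating at λ=0 and λ=1:
  2·[UHB] = 1,   2·[XKH] = −λ + 1/2
So [UHB]:[XKH] = (1) / (−λ + 1/2). Setting this equal to -10:
  1 = -10·(−λ + 1/2)  ⇒  λ = 3/5
Then r = λ/(1−λ) = (3/5)/(2/5) = 3/2. Check: with r = 3/2, K = (0, 3/5) and [UHB]:[XKH] = -10 as required.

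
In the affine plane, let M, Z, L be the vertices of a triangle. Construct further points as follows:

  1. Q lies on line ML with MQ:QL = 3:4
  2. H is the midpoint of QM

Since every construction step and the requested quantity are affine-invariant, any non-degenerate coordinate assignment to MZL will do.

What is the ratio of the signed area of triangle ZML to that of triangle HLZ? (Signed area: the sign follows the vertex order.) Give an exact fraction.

[ZML]:[HLZ] = 14/11

Choose coordinates M = (0, 0), Z = (1, 0), L = (0, 1).
1. Q lies on line ML with MQ:QL = 3:4 ⇒ Q = (0, 3/7)
2. H is the midpoint of QM ⇒ H = (0, 3/14)
2·[ZML] = -1, 2·[HLZ] = -11/14
[ZML]:[HLZ] = -1:-11/14 = 14/11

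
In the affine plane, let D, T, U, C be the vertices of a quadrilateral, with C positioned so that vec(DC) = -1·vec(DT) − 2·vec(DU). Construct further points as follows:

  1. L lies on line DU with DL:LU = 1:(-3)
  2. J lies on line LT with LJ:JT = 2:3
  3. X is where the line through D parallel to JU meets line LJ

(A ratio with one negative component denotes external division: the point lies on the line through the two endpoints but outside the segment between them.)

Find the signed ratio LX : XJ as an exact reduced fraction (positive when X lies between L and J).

Choose coordinates D = (0, 0), T = (1, 0), U = (0, 1), C = (-1, -2).
1. L lies on line DU with DL:LU = 1:(-3) ⇒ L = (0, -1/2)
2. J lies on line LT with LJ:JT = 2:3 ⇒ J = (2/5, -3/10)
3. X is where the line through D parallel to JU meets line LJ ⇒ X = (2/15, -13/30)
X = L + t·(J−L) with t = 1/3, so LX:XJ = t:(1−t) = 1/3:2/3

LX:XJ = 1/2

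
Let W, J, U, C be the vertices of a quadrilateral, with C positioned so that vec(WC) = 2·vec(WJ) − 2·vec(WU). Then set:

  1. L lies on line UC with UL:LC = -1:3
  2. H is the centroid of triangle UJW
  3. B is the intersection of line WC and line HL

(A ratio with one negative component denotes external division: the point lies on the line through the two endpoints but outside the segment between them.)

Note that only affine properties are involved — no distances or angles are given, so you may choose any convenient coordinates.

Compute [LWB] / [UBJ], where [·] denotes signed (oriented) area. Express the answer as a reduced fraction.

Set W = (0, 0), J = (1, 0), U = (0, 1), C = (2, -2); any affine frame gives the same invariant.
1. L lies on line UC with UL:LC = -1:3 ⇒ L = (-1, 5/2)
2. H is the centroid of triangle UJW ⇒ H = (1/3, 1/3)
3. B is the intersection of line WC and line HL ⇒ B = (7/5, -7/5)
2·[LWB] = 21/10, 2·[UBJ] = 1
[LWB]:[UBJ] = 21/10:1 = 21/10

[LWB]:[UBJ] = 21/10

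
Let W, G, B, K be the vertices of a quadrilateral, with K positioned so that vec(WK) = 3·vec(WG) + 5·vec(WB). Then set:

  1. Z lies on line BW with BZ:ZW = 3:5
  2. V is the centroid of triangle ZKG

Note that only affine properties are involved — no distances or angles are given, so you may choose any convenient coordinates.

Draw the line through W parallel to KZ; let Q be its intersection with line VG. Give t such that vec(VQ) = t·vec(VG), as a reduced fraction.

t = -1/20

Set W = (0, 0), G = (1, 0), B = (0, 1), K = (3, 5); any affine frame gives the same invariant.
1. Z lies on line BW with BZ:ZW = 3:5 ⇒ Z = (0, 5/8)
2. V is the centroid of triangle ZKG ⇒ V = (4/3, 15/8)
through W parallel to KZ: direction (-3, -35/8); meets VG at Q = (27/20, 63/32)
Q = V + t·(G−V) with t = -1/20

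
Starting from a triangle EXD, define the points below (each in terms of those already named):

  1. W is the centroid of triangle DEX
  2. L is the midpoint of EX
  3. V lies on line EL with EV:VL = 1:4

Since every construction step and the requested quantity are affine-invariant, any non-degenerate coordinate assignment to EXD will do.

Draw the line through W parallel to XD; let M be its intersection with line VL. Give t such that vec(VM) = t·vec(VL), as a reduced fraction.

Assign E = (0, 0), X = (1, 0), D = (0, 1) — the answer is frame-independent, so this choice is without loss of generality.
1. W is the centroid of triangle DEX ⇒ W = (1/3, 1/3)
2. L is the midpoint of EX ⇒ L = (1/2, 0)
3. V lies on line EL with EV:VL = 1:4 ⇒ V = (1/10, 0)
through W parallel to XD: direction (-1, 1); meets VL at M = (2/3, 0)
M = V + t·(L−V) with t = 17/12

t = 17/12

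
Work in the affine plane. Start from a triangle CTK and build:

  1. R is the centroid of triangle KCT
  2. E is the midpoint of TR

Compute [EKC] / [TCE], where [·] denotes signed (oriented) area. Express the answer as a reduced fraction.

[EKC]:[TCE] = -4

Assign C = (0, 0), T = (1, 0), K = (0, 1) — the answer is frame-independent, so this choice is without loss of generality.
1. R is the centroid of triangle KCT ⇒ R = (1/3, 1/3)
2. E is the midpoint of TR ⇒ E = (2/3, 1/6)
2·[EKC] = 2/3, 2·[TCE] = -1/6
[EKC]:[TCE] = 2/3:-1/6 = -4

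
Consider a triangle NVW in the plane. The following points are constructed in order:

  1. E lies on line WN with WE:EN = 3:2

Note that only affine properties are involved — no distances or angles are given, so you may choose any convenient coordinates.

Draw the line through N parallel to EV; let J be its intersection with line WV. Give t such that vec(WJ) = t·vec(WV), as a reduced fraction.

t = 5/3

Work in coordinates with N = (0, 0), V = (1, 0), W = (0, 1).
1. E lies on line WN with WE:EN = 3:2 ⇒ E = (0, 2/5)
through N parallel to EV: direction (1, -2/5); meets WV at J = (5/3, -2/3)
J = W + t·(V−W) with t = 5/3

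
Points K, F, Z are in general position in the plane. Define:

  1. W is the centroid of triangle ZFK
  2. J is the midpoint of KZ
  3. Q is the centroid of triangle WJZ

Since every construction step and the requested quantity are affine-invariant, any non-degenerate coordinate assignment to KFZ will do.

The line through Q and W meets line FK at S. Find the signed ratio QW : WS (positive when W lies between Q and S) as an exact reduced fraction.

Choose coordinates K = (0, 0), F = (1, 0), Z = (0, 1).
1. W is the centroid of triangle ZFK ⇒ W = (1/3, 1/3)
2. J is the midpoint of KZ ⇒ J = (0, 1/2)
3. Q is the centroid of triangle WJZ ⇒ Q = (1/9, 11/18)
line QW meets FK at S = (3/5, 0)
W = Q + t·(S−Q) with t = 5/11, so QW:WS = 5/11:6/11

QW:WS = 5/6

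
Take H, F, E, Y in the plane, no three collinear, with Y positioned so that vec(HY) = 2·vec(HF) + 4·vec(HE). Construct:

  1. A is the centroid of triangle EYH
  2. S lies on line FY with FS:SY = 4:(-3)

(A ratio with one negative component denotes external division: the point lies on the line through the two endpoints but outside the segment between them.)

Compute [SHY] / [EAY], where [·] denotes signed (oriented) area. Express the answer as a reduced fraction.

[SHY]:[EAY] = 18

Set H = (0, 0), F = (1, 0), E = (0, 1), Y = (2, 4); any affine frame gives the same invariant.
1. A is the centroid of triangle EYH ⇒ A = (2/3, 5/3)
2. S lies on line FY with FS:SY = 4:(-3) ⇒ S = (5, 16)
2·[SHY] = 12, 2·[EAY] = 2/3
[SHY]:[EAY] = 12:2/3 = 18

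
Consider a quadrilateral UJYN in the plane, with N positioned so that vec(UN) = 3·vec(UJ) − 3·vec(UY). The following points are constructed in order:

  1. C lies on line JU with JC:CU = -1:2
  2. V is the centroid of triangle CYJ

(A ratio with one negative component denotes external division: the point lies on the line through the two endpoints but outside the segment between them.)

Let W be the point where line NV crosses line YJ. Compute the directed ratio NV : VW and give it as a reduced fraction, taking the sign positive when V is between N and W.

Work in coordinates with U = (0, 0), J = (1, 0), Y = (0, 1), N = (3, -3).
1. C lies on line JU with JC:CU = -1:2 ⇒ C = (2, 0)
2. V is the centroid of triangle CYJ ⇒ V = (1, 1/3)
line NV meets YJ at W = (3/2, -1/2)
V = N + t·(W−N) with t = 4/3, so NV:VW = 4/3:-1/3

NV:VW = -4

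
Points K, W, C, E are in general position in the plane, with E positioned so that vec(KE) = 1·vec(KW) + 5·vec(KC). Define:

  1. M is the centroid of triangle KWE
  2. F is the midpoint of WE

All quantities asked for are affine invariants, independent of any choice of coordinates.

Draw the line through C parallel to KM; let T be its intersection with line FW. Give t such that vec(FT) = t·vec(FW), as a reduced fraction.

Assign K = (0, 0), W = (1, 0), C = (0, 1), E = (1, 5) — the answer is frame-independent, so this choice is without loss of generality.
1. M is the centroid of triangle KWE ⇒ M = (2/3, 5/3)
2. F is the midpoint of WE ⇒ F = (1, 5/2)
through C parallel to KM: direction (2/3, 5/3); meets FW at T = (1, 7/2)
T = F + t·(W−F) with t = -2/5

t = -2/5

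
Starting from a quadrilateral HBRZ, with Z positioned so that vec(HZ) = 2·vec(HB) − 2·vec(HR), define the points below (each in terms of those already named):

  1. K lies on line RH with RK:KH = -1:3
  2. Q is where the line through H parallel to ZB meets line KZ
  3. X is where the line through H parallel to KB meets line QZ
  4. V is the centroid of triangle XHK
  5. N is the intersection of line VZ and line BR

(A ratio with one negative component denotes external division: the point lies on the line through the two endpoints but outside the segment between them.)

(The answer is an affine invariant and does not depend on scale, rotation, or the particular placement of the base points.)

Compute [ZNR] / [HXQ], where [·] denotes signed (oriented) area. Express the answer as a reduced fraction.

[ZNR]:[HXQ] = 1/9

Set H = (0, 0), B = (1, 0), R = (0, 1), Z = (2, -2); any affine frame gives the same invariant.
1. K lies on line RH with RK:KH = -1:3 ⇒ K = (0, 3/2)
2. Q is where the line through H parallel to ZB meets line KZ ⇒ Q = (-6, 12)
3. X is where the line through H parallel to KB meets line QZ ⇒ X = (6, -9)
4. V is the centroid of triangle XHK ⇒ V = (2, -5/2)
5. N is the intersection of line VZ and line BR ⇒ N = (2, -1)
2·[ZNR] = 2, 2·[HXQ] = 18
[ZNR]:[HXQ] = 2:18 = 1/9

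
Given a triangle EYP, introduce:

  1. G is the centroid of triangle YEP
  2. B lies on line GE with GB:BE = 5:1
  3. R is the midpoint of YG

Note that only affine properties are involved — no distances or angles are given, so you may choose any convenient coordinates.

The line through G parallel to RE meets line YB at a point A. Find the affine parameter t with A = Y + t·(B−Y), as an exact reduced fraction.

t = 12/7

Set E = (0, 0), Y = (1, 0), P = (0, 1); any affine frame gives the same invariant.
1. G is the centroid of triangle YEP ⇒ G = (1/3, 1/3)
2. B lies on line GE with GB:BE = 5:1 ⇒ B = (1/18, 1/18)
3. R is the midpoint of YG ⇒ R = (2/3, 1/6)
through G parallel to RE: direction (-2/3, -1/6); meets YB at A = (-13/21, 2/21)
A = Y + t·(B−Y) with t = 12/7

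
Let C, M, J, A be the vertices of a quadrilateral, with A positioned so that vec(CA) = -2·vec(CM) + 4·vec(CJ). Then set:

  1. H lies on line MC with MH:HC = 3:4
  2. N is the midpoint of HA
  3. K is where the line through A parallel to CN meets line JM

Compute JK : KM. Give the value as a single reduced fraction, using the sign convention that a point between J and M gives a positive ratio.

Choose coordinates C = (0, 0), M = (1, 0), J = (0, 1), A = (-2, 4).
1. H lies on line MC with MH:HC = 3:4 ⇒ H = (4/7, 0)
2. N is the midpoint of HA ⇒ N = (-5/7, 2)
3. K is where the line through A parallel to CN meets line JM ⇒ K = (-13/9, 22/9)
K = J + t·(M−J) with t = -13/9, so JK:KM = t:(1−t) = -13/9:22/9

JK:KM = -13/22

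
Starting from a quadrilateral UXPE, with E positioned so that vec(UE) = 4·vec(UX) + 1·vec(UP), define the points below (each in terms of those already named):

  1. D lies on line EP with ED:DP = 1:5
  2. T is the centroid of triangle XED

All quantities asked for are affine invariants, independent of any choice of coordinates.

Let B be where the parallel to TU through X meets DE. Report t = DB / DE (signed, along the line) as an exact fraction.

Assign U = (0, 0), X = (1, 0), P = (0, 1), E = (4, 1) — the answer is frame-independent, so this choice is without loss of generality.
1. D lies on line EP with ED:DP = 1:5 ⇒ D = (10/3, 1)
2. T is the centroid of triangle XED ⇒ T = (25/9, 2/3)
through X parallel to TU: direction (-25/9, -2/3); meets DE at B = (31/6, 1)
B = D + t·(E−D) with t = 11/4

t = 11/4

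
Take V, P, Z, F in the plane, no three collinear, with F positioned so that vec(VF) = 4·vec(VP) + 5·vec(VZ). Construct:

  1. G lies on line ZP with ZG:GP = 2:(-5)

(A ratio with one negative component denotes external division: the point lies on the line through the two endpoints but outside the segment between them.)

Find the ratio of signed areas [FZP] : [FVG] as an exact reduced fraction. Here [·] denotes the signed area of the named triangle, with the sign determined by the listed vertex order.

Choose coordinates V = (0, 0), P = (1, 0), Z = (0, 1), F = (4, 5).
1. G lies on line ZP with ZG:GP = 2:(-5) ⇒ G = (-2/3, 5/3)
2·[FZP] = 8, 2·[FVG] = -10
[FZP]:[FVG] = 8:-10 = -4/5

[FZP]:[FVG] = -4/5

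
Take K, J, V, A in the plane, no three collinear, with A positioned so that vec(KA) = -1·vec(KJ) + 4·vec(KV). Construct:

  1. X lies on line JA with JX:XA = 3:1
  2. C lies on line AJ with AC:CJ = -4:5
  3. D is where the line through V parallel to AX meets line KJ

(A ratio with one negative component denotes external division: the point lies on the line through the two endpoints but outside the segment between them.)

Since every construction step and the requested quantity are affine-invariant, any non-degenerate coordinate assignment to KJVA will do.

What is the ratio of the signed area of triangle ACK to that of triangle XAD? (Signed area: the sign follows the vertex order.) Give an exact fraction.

[ACK]:[XAD] = 32

Assign K = (0, 0), J = (1, 0), V = (0, 1), A = (-1, 4) — the answer is frame-independent, so this choice is without loss of generality.
1. X lies on line JA with JX:XA = 3:1 ⇒ X = (-1/2, 3)
2. C lies on line AJ with AC:CJ = -4:5 ⇒ C = (-9, 20)
3. D is where the line through V parallel to AX meets line KJ ⇒ D = (1/2, 0)
2·[ACK] = 16, 2·[XAD] = 1/2
[ACK]:[XAD] = 16:1/2 = 32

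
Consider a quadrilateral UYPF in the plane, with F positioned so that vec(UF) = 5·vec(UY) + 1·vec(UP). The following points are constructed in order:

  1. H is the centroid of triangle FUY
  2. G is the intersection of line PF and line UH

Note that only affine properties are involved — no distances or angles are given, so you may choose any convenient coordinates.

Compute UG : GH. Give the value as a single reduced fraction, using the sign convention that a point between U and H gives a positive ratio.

Set U = (0, 0), Y = (1, 0), P = (0, 1), F = (5, 1); any affine frame gives the same invariant.
1. H is the centroid of triangle FUY ⇒ H = (2, 1/3)
2. G is the intersection of line PF and line UH ⇒ G = (6, 1)
G = U + t·(H−U) with t = 3, so UG:GH = t:(1−t) = 3:-2

UG:GH = -3/2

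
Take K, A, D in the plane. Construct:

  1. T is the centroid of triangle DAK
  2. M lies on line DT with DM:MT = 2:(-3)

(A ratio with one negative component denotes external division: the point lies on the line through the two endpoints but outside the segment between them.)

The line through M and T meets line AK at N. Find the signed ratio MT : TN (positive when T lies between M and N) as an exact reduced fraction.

Assign K = (0, 0), A = (1, 0), D = (0, 1) — the answer is frame-independent, so this choice is without loss of generality.
1. T is the centroid of triangle DAK ⇒ T = (1/3, 1/3)
2. M lies on line DT with DM:MT = 2:(-3) ⇒ M = (-2/3, 7/3)
line MT meets AK at N = (1/2, 0)
T = M + t·(N−M) with t = 6/7, so MT:TN = 6/7:1/7

MT:TN = 6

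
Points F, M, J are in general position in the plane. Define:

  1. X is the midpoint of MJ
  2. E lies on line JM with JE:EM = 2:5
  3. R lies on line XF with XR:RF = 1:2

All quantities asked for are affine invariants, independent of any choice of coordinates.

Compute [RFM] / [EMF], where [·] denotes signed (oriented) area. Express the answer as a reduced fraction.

Assign F = (0, 0), M = (1, 0), J = (0, 1) — the answer is frame-independent, so this choice is without loss of generality.
1. X is the midpoint of MJ ⇒ X = (1/2, 1/2)
2. E lies on line JM with JE:EM = 2:5 ⇒ E = (2/7, 5/7)
3. R lies on line XF with XR:RF = 1:2 ⇒ R = (1/3, 1/3)
2·[RFM] = 1/3, 2·[EMF] = -5/7
[RFM]:[EMF] = 1/3:-5/7 = -7/15

[RFM]:[EMF] = -7/15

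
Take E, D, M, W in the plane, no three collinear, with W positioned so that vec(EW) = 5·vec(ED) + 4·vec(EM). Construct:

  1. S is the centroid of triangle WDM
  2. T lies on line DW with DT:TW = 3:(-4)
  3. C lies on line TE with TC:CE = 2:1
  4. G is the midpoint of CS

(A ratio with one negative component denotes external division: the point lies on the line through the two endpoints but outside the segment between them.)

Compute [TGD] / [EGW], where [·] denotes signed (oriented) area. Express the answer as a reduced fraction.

[TGD]:[EGW] = -16/5

Work in coordinates with E = (0, 0), D = (1, 0), M = (0, 1), W = (5, 4).
1. S is the centroid of triangle WDM ⇒ S = (2, 5/3)
2. T lies on line DW with DT:TW = 3:(-4) ⇒ T = (-11, -12)
3. C lies on line TE with TC:CE = 2:1 ⇒ C = (-11/3, -4)
4. G is the midpoint of CS ⇒ G = (-5/6, -7/6)
2·[TGD] = -8, 2·[EGW] = 5/2
[TGD]:[EGW] = -8:5/2 = -16/5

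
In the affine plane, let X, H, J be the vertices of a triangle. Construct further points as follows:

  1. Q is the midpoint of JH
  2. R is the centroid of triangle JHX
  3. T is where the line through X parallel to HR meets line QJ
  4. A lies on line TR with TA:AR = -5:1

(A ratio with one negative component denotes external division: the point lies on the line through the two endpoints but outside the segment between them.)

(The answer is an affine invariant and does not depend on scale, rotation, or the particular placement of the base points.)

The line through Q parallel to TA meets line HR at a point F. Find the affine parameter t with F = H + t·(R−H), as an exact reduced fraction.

t = -1/2

Choose coordinates X = (0, 0), H = (1, 0), J = (0, 1).
1. Q is the midpoint of JH ⇒ Q = (1/2, 1/2)
2. R is the centroid of triangle JHX ⇒ R = (1/3, 1/3)
3. T is where the line through X parallel to HR meets line QJ ⇒ T = (2, -1)
4. A lies on line TR with TA:AR = -5:1 ⇒ A = (-1/12, 2/3)
through Q parallel to TA: direction (-25/12, 5/3); meets HR at F = (4/3, -1/6)
F = H + t·(R−H) with t = -1/2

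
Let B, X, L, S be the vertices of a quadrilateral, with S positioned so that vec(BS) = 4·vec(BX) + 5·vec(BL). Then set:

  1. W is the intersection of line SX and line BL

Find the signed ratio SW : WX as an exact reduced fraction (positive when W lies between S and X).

Work in coordinates with B = (0, 0), X = (1, 0), L = (0, 1), S = (4, 5).
1. W is the intersection of line SX and line BL ⇒ W = (0, -5/3)
W = S + t·(X−S) with t = 4/3, so SW:WX = t:(1−t) = 4/3:-1/3

SW:WX = -4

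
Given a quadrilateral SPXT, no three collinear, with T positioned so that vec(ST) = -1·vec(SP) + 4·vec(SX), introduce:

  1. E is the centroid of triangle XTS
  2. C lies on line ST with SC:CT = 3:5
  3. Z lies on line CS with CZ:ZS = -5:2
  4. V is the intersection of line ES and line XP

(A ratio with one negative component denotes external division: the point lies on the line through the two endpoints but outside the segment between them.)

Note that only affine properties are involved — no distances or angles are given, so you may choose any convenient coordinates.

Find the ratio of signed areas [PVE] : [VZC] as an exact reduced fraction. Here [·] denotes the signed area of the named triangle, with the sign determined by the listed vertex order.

Assign S = (0, 0), P = (1, 0), X = (0, 1), T = (-1, 4) — the answer is frame-independent, so this choice is without loss of generality.
1. E is the centroid of triangle XTS ⇒ E = (-1/3, 5/3)
2. C lies on line ST with SC:CT = 3:5 ⇒ C = (-3/8, 3/2)
3. Z lies on line CS with CZ:ZS = -5:2 ⇒ Z = (1/4, -1)
4. V is the intersection of line ES and line XP ⇒ V = (-1/4, 5/4)
2·[PVE] = -5/12, 2·[VZC] = -5/32
[PVE]:[VZC] = -5/12:-5/32 = 8/3

[PVE]:[VZC] = 8/3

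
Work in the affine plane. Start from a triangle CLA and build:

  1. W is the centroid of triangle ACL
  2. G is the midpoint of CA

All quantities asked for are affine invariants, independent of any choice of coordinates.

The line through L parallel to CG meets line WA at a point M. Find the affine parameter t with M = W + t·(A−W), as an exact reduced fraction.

t = -2

Choose coordinates C = (0, 0), L = (1, 0), A = (0, 1).
1. W is the centroid of triangle ACL ⇒ W = (1/3, 1/3)
2. G is the midpoint of CA ⇒ G = (0, 1/2)
through L parallel to CG: direction (0, 1/2); meets WA at M = (1, -1)
M = W + t·(A−W) with t = -2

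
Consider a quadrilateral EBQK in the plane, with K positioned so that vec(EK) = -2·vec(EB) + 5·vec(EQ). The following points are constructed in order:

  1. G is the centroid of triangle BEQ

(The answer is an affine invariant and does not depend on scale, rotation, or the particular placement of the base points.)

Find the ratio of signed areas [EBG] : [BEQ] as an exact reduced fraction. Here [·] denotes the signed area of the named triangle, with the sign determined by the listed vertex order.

Set E = (0, 0), B = (1, 0), Q = (0, 1), K = (-2, 5); any affine frame gives the same invariant.
1. G is the centroid of triangle BEQ ⇒ G = (1/3, 1/3)
2·[EBG] = 1/3, 2·[BEQ] = -1
[EBG]:[BEQ] = 1/3:-1 = -1/3

[EBG]:[BEQ] = -1/3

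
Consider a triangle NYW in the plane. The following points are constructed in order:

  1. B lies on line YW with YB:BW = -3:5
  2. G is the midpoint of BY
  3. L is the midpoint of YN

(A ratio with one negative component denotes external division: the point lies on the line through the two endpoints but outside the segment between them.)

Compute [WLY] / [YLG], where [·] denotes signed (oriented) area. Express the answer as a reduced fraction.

[WLY]:[YLG] = 4/3

Work in coordinates with N = (0, 0), Y = (1, 0), W = (0, 1).
1. B lies on line YW with YB:BW = -3:5 ⇒ B = (5/2, -3/2)
2. G is the midpoint of BY ⇒ G = (7/4, -3/4)
3. L is the midpoint of YN ⇒ L = (1/2, 0)
2·[WLY] = 1/2, 2·[YLG] = 3/8
[WLY]:[YLG] = 1/2:3/8 = 4/3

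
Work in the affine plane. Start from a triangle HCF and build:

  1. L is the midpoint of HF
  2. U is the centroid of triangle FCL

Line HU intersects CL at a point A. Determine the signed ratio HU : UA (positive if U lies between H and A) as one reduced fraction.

Assign H = (0, 0), C = (1, 0), F = (0, 1) — the answer is frame-independent, so this choice is without loss of generality.
1. L is the midpoint of HF ⇒ L = (0, 1/2)
2. U is the centroid of triangle FCL ⇒ U = (1/3, 1/2)
line HU meets CL at A = (1/4, 3/8)
U = H + t·(A−H) with t = 4/3, so HU:UA = 4/3:-1/3

HU:UA = -4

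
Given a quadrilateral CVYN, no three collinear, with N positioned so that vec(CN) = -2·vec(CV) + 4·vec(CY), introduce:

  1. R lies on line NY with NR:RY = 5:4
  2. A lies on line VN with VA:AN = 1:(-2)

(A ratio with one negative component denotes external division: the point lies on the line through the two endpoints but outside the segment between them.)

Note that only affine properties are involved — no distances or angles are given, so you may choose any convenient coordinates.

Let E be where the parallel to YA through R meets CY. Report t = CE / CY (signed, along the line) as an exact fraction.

Work in coordinates with C = (0, 0), V = (1, 0), Y = (0, 1), N = (-2, 4).
1. R lies on line NY with NR:RY = 5:4 ⇒ R = (-8/9, 7/3)
2. A lies on line VN with VA:AN = 1:(-2) ⇒ A = (4, -4)
through R parallel to YA: direction (4, -5); meets CY at E = (0, 11/9)
E = C + t·(Y−C) with t = 11/9

t = 11/9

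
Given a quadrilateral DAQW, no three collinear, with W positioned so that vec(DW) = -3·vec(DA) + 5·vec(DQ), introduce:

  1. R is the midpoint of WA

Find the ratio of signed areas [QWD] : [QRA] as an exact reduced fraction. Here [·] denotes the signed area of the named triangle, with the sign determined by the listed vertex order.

Set D = (0, 0), A = (1, 0), Q = (0, 1), W = (-3, 5); any affine frame gives the same invariant.
1. R is the midpoint of WA ⇒ R = (-1, 5/2)
2·[QWD] = 3, 2·[QRA] = -1/2
[QWD]:[QRA] = 3:-1/2 = -6

[QWD]:[QRA] = -6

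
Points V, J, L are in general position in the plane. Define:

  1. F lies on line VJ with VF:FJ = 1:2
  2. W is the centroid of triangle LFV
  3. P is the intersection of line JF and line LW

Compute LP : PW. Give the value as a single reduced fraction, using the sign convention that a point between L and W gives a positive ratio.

LP:PW = -3

Choose coordinates V = (0, 0), J = (1, 0), L = (0, 1).
1. F lies on line VJ with VF:FJ = 1:2 ⇒ F = (1/3, 0)
2. W is the centroid of triangle LFV ⇒ W = (1/9, 1/3)
3. P is the intersection of line JF and line LW ⇒ P = (1/6, 0)
P = L + t·(W−L) with t = 3/2, so LP:PW = t:(1−t) = 3/2:-1/2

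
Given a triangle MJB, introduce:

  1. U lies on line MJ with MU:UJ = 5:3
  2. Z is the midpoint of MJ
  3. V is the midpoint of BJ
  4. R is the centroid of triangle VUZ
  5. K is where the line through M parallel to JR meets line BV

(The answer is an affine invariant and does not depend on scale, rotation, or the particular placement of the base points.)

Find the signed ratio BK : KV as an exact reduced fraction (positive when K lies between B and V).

Work in coordinates with M = (0, 0), J = (1, 0), B = (0, 1).
1. U lies on line MJ with MU:UJ = 5:3 ⇒ U = (5/8, 0)
2. Z is the midpoint of MJ ⇒ Z = (1/2, 0)
3. V is the midpoint of BJ ⇒ V = (1/2, 1/2)
4. R is the centroid of triangle VUZ ⇒ R = (13/24, 1/6)
5. K is where the line through M parallel to JR meets line BV ⇒ K = (11/7, -4/7)
K = B + t·(V−B) with t = 22/7, so BK:KV = t:(1−t) = 22/7:-15/7

BK:KV = -22/15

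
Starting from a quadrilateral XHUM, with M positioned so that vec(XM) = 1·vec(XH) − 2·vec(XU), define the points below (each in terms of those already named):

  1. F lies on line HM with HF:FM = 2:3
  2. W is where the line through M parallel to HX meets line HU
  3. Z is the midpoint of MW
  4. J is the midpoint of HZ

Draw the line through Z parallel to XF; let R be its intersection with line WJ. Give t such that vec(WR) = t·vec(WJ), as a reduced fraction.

Assign X = (0, 0), H = (1, 0), U = (0, 1), M = (1, -2) — the answer is frame-independent, so this choice is without loss of generality.
1. F lies on line HM with HF:FM = 2:3 ⇒ F = (1, -4/5)
2. W is where the line through M parallel to HX meets line HU ⇒ W = (3, -2)
3. Z is the midpoint of MW ⇒ Z = (2, -2)
4. J is the midpoint of HZ ⇒ J = (3/2, -1)
through Z parallel to XF: direction (1, -4/5); meets WJ at R = (-3, 2)
R = W + t·(J−W) with t = 4

t = 4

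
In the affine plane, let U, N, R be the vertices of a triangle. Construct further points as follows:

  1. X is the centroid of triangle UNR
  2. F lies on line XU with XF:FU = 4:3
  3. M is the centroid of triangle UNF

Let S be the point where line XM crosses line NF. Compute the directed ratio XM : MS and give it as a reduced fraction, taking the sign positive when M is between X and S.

XM:MS = -5

Assign U = (0, 0), N = (1, 0), R = (0, 1) — the answer is frame-independent, so this choice is without loss of generality.
1. X is the centroid of triangle UNR ⇒ X = (1/3, 1/3)
2. F lies on line XU with XF:FU = 4:3 ⇒ F = (1/7, 1/7)
3. M is the centroid of triangle UNF ⇒ M = (8/21, 1/21)
line XM meets NF at S = (13/35, 11/105)
M = X + t·(S−X) with t = 5/4, so XM:MS = 5/4:-1/4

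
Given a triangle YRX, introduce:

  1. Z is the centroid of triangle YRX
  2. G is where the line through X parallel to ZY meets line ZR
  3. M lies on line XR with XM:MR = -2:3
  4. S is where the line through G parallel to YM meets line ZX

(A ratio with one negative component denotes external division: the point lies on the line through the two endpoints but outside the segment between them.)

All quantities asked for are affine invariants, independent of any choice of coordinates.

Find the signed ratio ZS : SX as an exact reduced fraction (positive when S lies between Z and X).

ZS:SX = -4/5

Choose coordinates Y = (0, 0), R = (1, 0), X = (0, 1).
1. Z is the centroid of triangle YRX ⇒ Z = (1/3, 1/3)
2. G is where the line through X parallel to ZY meets line ZR ⇒ G = (-1/3, 2/3)
3. M lies on line XR with XM:MR = -2:3 ⇒ M = (-2, 3)
4. S is where the line through G parallel to YM meets line ZX ⇒ S = (5/3, -7/3)
S = Z + t·(X−Z) with t = -4, so ZS:SX = t:(1−t) = -4:5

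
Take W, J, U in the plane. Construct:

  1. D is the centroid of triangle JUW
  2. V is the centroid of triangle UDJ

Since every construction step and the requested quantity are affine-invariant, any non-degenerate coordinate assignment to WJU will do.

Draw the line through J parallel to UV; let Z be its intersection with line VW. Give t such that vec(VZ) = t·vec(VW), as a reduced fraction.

Set W = (0, 0), J = (1, 0), U = (0, 1); any affine frame gives the same invariant.
1. D is the centroid of triangle JUW ⇒ D = (1/3, 1/3)
2. V is the centroid of triangle UDJ ⇒ V = (4/9, 4/9)
through J parallel to UV: direction (4/9, -5/9); meets VW at Z = (5/9, 5/9)
Z = V + t·(W−V) with t = -1/4

t = -1/4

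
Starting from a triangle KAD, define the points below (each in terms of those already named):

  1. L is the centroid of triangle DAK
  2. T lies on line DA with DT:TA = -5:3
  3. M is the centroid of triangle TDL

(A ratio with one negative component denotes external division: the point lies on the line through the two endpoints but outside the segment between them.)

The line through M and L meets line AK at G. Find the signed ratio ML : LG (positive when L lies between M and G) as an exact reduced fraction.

Assign K = (0, 0), A = (1, 0), D = (0, 1) — the answer is frame-independent, so this choice is without loss of generality.
1. L is the centroid of triangle DAK ⇒ L = (1/3, 1/3)
2. T lies on line DA with DT:TA = -5:3 ⇒ T = (5/2, -3/2)
3. M is the centroid of triangle TDL ⇒ M = (17/18, -1/18)
line ML meets AK at G = (6/7, 0)
L = M + t·(G−M) with t = 7, so ML:LG = 7:-6

ML:LG = -7/6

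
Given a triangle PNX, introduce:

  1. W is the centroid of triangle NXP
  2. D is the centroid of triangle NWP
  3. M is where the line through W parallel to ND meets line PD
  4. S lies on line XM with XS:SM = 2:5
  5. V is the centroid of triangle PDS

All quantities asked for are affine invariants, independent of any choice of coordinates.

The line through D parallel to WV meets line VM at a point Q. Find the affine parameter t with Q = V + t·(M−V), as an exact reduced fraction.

Assign P = (0, 0), N = (1, 0), X = (0, 1) — the answer is frame-independent, so this choice is without loss of generality.
1. W is the centroid of triangle NXP ⇒ W = (1/3, 1/3)
2. D is the centroid of triangle NWP ⇒ D = (4/9, 1/9)
3. M is where the line through W parallel to ND meets line PD ⇒ M = (8/9, 2/9)
4. S lies on line XM with XS:SM = 2:5 ⇒ S = (16/63, 7/9)
5. V is the centroid of triangle PDS ⇒ V = (44/189, 8/27)
through D parallel to WV: direction (-19/189, -1/27); meets VM at Q = (442/567, 19/81)
Q = V + t·(M−V) with t = 5/6

t = 5/6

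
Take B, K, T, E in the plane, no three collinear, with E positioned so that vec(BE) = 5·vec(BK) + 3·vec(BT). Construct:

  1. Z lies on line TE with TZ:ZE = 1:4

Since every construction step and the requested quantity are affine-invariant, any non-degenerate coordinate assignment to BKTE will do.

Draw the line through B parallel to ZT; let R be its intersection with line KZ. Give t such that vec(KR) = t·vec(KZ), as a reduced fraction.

Set B = (0, 0), K = (1, 0), T = (0, 1), E = (5, 3); any affine frame gives the same invariant.
1. Z lies on line TE with TZ:ZE = 1:4 ⇒ Z = (1, 7/5)
through B parallel to ZT: direction (-1, -2/5); meets KZ at R = (1, 2/5)
R = K + t·(Z−K) with t = 2/7

t = 2/7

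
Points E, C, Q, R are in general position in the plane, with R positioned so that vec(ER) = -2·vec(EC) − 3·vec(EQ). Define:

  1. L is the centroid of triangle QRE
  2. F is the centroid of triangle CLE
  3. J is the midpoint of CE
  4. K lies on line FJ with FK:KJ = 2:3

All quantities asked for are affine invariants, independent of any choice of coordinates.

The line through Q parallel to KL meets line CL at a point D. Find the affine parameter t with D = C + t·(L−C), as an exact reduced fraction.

Set E = (0, 0), C = (1, 0), Q = (0, 1), R = (-2, -3); any affine frame gives the same invariant.
1. L is the centroid of triangle QRE ⇒ L = (-2/3, -2/3)
2. F is the centroid of triangle CLE ⇒ F = (1/9, -2/9)
3. J is the midpoint of CE ⇒ J = (1/2, 0)
4. K lies on line FJ with FK:KJ = 2:3 ⇒ K = (4/15, -2/15)
through Q parallel to KL: direction (-14/15, -8/15); meets CL at D = (-49/6, -11/3)
D = C + t·(L−C) with t = 11/2

t = 11/2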